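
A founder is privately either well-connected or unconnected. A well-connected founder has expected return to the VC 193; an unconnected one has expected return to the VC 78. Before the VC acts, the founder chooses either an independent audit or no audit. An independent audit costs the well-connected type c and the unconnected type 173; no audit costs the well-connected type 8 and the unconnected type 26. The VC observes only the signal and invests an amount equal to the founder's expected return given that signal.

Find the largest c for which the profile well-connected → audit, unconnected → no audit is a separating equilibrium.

123

Under separation: audit → well-connected (pays 193); no audit → unconnected (pays 78).
Unconnected: 78 − 26 = 52 ≥ 193 − 173 = 20. Holds regardless of c. ✓
Well-connected: 193 − c ≥ 78 − 8, so c ≤ 193 − 70 = 123.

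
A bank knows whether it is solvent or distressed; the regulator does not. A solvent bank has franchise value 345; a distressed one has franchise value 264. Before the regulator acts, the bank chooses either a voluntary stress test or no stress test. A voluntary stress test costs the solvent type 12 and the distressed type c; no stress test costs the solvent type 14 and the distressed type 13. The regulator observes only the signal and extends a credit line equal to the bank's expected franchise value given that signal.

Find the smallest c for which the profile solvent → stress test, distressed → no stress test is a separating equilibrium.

94

Under separation: stress test → solvent (pays 345); no stress test → distressed (pays 264).
Solvent: 345 − 12 = 333 ≥ 264 − 14 = 250. Holds regardless of c. ✓
Distressed: 264 − 13 ≥ 345 − c, so c ≥ 345 − 251 = 94.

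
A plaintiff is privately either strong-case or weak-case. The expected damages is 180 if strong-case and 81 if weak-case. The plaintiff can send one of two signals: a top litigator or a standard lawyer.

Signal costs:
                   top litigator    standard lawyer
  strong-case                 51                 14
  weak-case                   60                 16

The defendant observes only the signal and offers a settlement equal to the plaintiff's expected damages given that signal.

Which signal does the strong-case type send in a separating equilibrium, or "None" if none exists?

None

Try strong-case → top litigator, weak-case → standard lawyer:
  If types separate, top litigator earns payment 180 and standard lawyer earns 81.
  Strong-case: top litigator gives 180 − 51 = 129; standard lawyer gives 81 − 14 = 67. No deviation. ✓
  Weak-case: standard lawyer gives 81 − 16 = 65; top litigator gives 180 − 60 = 120. Would deviate. ✗
Try strong-case → standard lawyer, weak-case → top litigator:
  If types separate, standard lawyer earns payment 180 and top litigator earns 81.
  Strong-case: standard lawyer gives 180 − 14 = 166; top litigator gives 81 − 51 = 30. No deviation. ✓
  Weak-case: top litigator gives 81 − 60 = 21; standard lawyer gives 180 − 16 = 164. Would deviate. ✗
Neither assignment is incentive-compatible.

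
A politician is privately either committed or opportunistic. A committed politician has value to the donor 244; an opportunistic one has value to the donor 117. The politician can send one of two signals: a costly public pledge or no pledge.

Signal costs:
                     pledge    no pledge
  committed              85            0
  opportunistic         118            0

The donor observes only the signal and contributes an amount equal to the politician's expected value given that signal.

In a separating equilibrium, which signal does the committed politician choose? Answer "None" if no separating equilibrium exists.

Try committed → pledge, opportunistic → no pledge:
  If types separate, pledge earns payment 244 and no pledge earns 117.
  Committed: pledge gives 244 − 85 = 159; no pledge gives 117 − 0 = 117. No deviation. ✓
  Opportunistic: no pledge gives 117 − 0 = 117; pledge gives 244 − 118 = 126. Would deviate. ✗
Try committed → no pledge, opportunistic → pledge:
  If types separate, no pledge earns payment 244 and pledge earns 117.
  Committed: no pledge gives 244 − 0 = 244; pledge gives 117 − 85 = 32. No deviation. ✓
  Opportunistic: pledge gives 117 − 118 = -1; no pledge gives 244 − 0 = 244. Would deviate. ✗
Neither assignment is incentive-compatible.

None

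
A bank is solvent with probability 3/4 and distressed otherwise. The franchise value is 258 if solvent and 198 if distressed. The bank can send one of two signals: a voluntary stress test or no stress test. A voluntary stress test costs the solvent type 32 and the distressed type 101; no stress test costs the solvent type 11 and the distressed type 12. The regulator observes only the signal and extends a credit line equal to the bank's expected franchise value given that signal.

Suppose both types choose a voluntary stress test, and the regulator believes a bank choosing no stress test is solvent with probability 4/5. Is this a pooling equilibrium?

No

On the equilibrium path (stress test) the regulator holds the prior 3/4 and pays 3/4·258 + 1/4·198 = 243. Off-path (no stress test) belief 4/5 gives 4/5·258 + 1/5·198 = 246.
Solvent: stress test gives 243 − 32 = 211; no stress test gives 246 − 11 = 235. Deviates. ✗
Distressed: stress test gives 243 − 101 = 142; no stress test gives 246 − 12 = 234. Deviates. ✗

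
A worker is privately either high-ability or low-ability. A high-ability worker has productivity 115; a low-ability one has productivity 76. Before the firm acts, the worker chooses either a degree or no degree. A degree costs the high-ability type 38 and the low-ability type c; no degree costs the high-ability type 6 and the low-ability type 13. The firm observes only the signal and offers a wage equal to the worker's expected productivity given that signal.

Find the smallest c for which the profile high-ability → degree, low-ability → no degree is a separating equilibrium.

Under separation: degree → high-ability (pays 115); no degree → low-ability (pays 76).
High-ability: 115 − 38 = 77 ≥ 76 − 6 = 70. Holds regardless of c. ✓
Low-ability: 76 − 13 ≥ 115 − c, so c ≥ 115 − 63 = 52.

52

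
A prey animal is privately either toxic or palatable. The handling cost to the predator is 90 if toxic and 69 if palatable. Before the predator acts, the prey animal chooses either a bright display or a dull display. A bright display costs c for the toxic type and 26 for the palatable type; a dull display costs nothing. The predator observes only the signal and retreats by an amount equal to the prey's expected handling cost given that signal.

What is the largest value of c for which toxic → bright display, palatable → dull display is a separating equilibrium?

21

Under separation: bright display → toxic (pays 90); dull display → palatable (pays 69).
Palatable: 69 − 0 = 69 ≥ 90 − 26 = 64. Holds regardless of c. ✓
Toxic: 90 − c ≥ 69 − 0, so c ≤ 90 − 69 = 21.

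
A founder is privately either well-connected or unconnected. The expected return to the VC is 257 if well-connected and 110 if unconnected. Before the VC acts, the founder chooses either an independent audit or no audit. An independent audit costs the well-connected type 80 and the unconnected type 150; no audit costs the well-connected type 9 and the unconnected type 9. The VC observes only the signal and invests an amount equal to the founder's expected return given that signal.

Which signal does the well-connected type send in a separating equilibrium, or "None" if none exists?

None

Try well-connected → audit, unconnected → no audit:
  If types separate, audit earns payment 257 and no audit earns 110.
  Well-connected: audit gives 257 − 80 = 177; no audit gives 110 − 9 = 101. No deviation. ✓
  Unconnected: no audit gives 110 − 9 = 101; audit gives 257 − 150 = 107. Would deviate. ✗
Try well-connected → no audit, unconnected → audit:
  If types separate, no audit earns payment 257 and audit earns 110.
  Well-connected: no audit gives 257 − 9 = 248; audit gives 110 − 80 = 30. No deviation. ✓
  Unconnected: audit gives 110 − 150 = -40; no audit gives 257 − 9 = 248. Would deviate. ✗
Neither assignment is incentive-compatible.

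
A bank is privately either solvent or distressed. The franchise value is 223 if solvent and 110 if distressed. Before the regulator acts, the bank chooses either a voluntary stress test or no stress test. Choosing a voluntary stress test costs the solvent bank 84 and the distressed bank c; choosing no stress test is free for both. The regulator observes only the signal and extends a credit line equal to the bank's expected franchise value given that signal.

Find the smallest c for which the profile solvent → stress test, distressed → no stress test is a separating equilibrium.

Under separation: stress test → solvent (pays 223); no stress test → distressed (pays 110).
Solvent: 223 − 84 = 139 ≥ 110 − 0 = 110. Holds regardless of c. ✓
Distressed: 110 − 0 ≥ 223 − c, so c ≥ 223 − 110 = 113.

113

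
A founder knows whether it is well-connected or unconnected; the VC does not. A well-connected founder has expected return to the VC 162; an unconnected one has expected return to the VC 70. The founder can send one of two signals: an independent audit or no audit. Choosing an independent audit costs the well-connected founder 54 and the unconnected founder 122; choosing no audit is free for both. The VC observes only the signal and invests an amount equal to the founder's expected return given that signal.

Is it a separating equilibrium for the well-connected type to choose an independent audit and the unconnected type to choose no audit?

Yes

Under separation the VC infers type exactly: audit → well-connected (pays 162), no audit → unconnected (pays 70).
Well-connected: audit gives 162 − 54 = 108; no audit gives 70 − 0 = 70. No deviation. ✓
Unconnected: no audit gives 70 − 0 = 70; audit gives 162 − 122 = 40. No deviation. ✓
Both incentive constraints hold.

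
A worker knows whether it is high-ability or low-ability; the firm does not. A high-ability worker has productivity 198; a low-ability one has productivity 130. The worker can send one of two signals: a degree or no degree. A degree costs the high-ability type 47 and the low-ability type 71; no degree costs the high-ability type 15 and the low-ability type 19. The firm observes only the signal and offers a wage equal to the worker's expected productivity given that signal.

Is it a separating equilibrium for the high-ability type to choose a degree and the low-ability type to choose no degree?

No

If types separate, degree earns payment 198 and no degree earns 130.
High-ability: degree gives 198 − 47 = 151; no degree gives 130 − 15 = 115. No deviation. ✓
Low-ability: no degree gives 130 − 19 = 111; degree gives 198 − 71 = 127. Would deviate. ✗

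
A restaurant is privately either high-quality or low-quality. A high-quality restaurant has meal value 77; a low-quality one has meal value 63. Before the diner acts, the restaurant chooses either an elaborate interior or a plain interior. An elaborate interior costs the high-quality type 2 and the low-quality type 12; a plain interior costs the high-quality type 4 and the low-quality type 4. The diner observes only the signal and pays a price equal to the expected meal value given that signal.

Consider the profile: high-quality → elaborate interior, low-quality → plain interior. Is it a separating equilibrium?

No

Under separation the diner infers type exactly: elaborate interior → high-quality (pays 77), plain interior → low-quality (pays 63).
High-quality: elaborate interior gives 77 − 2 = 75; plain interior gives 63 − 4 = 59. No deviation. ✓
Low-quality: plain interior gives 63 − 4 = 59; elaborate interior gives 77 − 12 = 65. Would deviate. ✗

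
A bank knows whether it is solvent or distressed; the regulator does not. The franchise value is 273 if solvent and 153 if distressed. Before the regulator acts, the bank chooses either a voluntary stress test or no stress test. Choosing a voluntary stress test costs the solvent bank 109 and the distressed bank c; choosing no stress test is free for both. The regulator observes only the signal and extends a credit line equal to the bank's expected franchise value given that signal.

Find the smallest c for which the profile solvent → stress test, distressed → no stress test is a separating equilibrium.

120

Under separation: stress test → solvent (pays 273); no stress test → distressed (pays 153).
Solvent: 273 − 109 = 164 ≥ 153 − 0 = 153. Holds regardless of c. ✓
Distressed: 153 − 0 ≥ 273 − c, so c ≥ 273 − 153 = 120.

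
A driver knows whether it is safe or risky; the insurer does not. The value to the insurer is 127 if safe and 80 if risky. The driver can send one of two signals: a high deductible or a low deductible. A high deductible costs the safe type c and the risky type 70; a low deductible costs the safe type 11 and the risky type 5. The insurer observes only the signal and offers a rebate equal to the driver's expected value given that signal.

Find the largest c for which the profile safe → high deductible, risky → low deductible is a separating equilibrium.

58

Under separation: high deductible → safe (pays 127); low deductible → risky (pays 80).
Risky: 80 − 5 = 75 ≥ 127 − 70 = 57. Holds regardless of c. ✓
Safe: 127 − c ≥ 80 − 11, so c ≤ 127 − 69 = 58.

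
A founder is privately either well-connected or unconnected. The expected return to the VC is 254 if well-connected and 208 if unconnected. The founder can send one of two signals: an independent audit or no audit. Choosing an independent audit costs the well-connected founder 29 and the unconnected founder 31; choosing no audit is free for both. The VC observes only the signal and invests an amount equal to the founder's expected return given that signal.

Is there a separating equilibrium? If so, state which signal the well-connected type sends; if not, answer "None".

None

Try well-connected → audit, unconnected → no audit:
  If types separate, audit earns payment 254 and no audit earns 208.
  Well-connected: audit gives 254 − 29 = 225; no audit gives 208 − 0 = 208. No deviation. ✓
  Unconnected: no audit gives 208 − 0 = 208; audit gives 254 − 31 = 223. Would deviate. ✗
Try well-connected → no audit, unconnected → audit:
  If types separate, no audit earns payment 254 and audit earns 208.
  Well-connected: no audit gives 254 − 0 = 254; audit gives 208 − 29 = 179. No deviation. ✓
  Unconnected: audit gives 208 − 31 = 177; no audit gives 254 − 0 = 254. Would deviate. ✗
Neither assignment is incentive-compatible.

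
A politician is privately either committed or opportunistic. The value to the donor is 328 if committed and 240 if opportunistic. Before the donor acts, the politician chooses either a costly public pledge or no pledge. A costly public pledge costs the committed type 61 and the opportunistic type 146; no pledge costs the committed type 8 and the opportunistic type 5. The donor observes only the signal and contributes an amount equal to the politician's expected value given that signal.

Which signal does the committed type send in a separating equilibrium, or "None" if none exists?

pledge

Try committed → pledge, opportunistic → no pledge:
  Under separation the donor infers type exactly: pledge → committed (pays 328), no pledge → opportunistic (pays 240).
  Committed: pledge gives 328 − 61 = 267; no pledge gives 240 − 8 = 232. No deviation. ✓
  Opportunistic: no pledge gives 240 − 5 = 235; pledge gives 328 − 146 = 182. No deviation. ✓
Both hold — the committed type sends pledge.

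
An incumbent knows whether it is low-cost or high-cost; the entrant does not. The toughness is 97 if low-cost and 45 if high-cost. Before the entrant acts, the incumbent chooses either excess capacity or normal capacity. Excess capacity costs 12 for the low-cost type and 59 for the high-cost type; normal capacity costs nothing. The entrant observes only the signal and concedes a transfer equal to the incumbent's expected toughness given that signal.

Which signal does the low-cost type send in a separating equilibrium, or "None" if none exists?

excess capacity

Try low-cost → excess capacity, high-cost → normal capacity:
  Under separation the entrant infers type exactly: excess capacity → low-cost (pays 97), normal capacity → high-cost (pays 45).
  Low-cost: excess capacity gives 97 − 12 = 85; normal capacity gives 45 − 0 = 45. No deviation. ✓
  High-cost: normal capacity gives 45 − 0 = 45; excess capacity gives 97 − 59 = 38. No deviation. ✓
Both hold — the low-cost type sends excess capacity.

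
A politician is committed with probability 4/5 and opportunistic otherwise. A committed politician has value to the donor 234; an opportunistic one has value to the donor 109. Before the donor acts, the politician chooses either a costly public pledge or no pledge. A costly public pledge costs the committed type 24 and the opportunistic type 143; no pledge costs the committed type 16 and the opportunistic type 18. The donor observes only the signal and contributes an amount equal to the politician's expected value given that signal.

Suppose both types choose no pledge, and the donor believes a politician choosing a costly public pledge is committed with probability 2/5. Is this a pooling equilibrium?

Yes

At the pooled signal (no pledge) the donor holds the prior 4/5 and pays 4/5·234 + 1/5·109 = 209. Off-path (pledge) belief 2/5 gives 2/5·234 + 3/5·109 = 159.
Committed: no pledge gives 209 − 16 = 193; pledge gives 159 − 24 = 135. Stays. ✓
Opportunistic: no pledge gives 209 − 18 = 191; pledge gives 159 − 143 = 16. Stays. ✓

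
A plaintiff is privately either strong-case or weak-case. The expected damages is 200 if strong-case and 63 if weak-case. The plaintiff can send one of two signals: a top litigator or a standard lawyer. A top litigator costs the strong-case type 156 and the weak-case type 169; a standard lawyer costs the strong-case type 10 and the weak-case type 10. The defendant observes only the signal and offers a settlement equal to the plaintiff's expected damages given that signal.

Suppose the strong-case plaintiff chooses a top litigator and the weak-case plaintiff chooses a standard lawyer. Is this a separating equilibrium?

Under separation the defendant infers type exactly: top litigator → strong-case (pays 200), standard lawyer → weak-case (pays 63).
Strong-case: top litigator gives 200 − 156 = 44; standard lawyer gives 63 − 10 = 53. Would deviate. ✗
Weak-case: standard lawyer gives 63 − 10 = 53; top litigator gives 200 − 169 = 31. No deviation. ✓

No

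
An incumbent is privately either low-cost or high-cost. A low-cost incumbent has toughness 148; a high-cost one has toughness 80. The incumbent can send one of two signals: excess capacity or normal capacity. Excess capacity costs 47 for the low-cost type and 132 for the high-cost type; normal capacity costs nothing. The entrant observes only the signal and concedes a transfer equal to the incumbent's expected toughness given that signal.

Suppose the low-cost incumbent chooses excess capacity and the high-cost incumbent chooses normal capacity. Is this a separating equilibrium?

Yes

If types separate, excess capacity earns payment 148 and normal capacity earns 80.
Low-cost: excess capacity gives 148 − 47 = 101; normal capacity gives 80 − 0 = 80. No deviation. ✓
High-cost: normal capacity gives 80 − 0 = 80; excess capacity gives 148 − 132 = 16. No deviation. ✓
Both incentive constraints hold.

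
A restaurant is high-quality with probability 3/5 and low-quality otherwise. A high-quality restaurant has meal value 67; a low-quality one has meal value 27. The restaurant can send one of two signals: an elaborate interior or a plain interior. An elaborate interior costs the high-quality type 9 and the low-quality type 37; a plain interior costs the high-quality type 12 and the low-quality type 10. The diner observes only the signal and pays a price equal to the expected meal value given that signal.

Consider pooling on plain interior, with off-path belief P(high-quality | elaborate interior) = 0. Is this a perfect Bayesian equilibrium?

Yes

At the pooled signal (plain interior) the diner holds the prior 3/5 and pays 3/5·67 + 2/5·27 = 51. Off-path (elaborate interior) belief 0 gives 0·67 + 1·27 = 27.
High-quality: plain interior gives 51 − 12 = 39; elaborate interior gives 27 − 9 = 18. Stays. ✓
Low-quality: plain interior gives 51 − 10 = 41; elaborate interior gives 27 − 37 = -10. Stays. ✓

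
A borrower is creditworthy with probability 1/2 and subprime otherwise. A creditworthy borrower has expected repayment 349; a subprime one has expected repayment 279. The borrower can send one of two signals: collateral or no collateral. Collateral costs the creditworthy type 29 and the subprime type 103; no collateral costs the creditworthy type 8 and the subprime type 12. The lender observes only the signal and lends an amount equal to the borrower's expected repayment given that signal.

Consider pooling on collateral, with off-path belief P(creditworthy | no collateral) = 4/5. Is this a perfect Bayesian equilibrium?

At the pooled signal (collateral) the lender holds the prior 1/2 and pays 1/2·349 + 1/2·279 = 314. Off-path (no collateral) belief 4/5 gives 4/5·349 + 1/5·279 = 335.
Creditworthy: collateral gives 314 − 29 = 285; no collateral gives 335 − 8 = 327. Deviates. ✗
Subprime: collateral gives 314 − 103 = 211; no collateral gives 335 − 12 = 323. Deviates. ✗

No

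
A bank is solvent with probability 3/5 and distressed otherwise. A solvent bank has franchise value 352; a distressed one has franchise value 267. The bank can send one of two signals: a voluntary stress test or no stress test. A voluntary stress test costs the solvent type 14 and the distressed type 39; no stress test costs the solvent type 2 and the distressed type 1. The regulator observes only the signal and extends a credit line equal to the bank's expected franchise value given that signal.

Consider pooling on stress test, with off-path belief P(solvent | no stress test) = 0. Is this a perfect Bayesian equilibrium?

Yes

At the pooled signal (stress test) the regulator holds the prior 3/5 and pays 3/5·352 + 2/5·267 = 318. Off-path (no stress test) belief 0 gives 0·352 + 1·267 = 267.
Solvent: stress test gives 318 − 14 = 304; no stress test gives 267 − 2 = 265. Stays. ✓
Distressed: stress test gives 318 − 39 = 279; no stress test gives 267 − 1 = 266. Stays. ✓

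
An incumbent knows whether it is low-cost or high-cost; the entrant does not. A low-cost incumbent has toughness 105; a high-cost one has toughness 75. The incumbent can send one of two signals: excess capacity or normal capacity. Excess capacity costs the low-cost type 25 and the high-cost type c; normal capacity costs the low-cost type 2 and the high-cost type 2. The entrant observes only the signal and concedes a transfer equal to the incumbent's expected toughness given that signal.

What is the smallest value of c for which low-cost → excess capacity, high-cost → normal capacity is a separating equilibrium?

32

Under separation: excess capacity → low-cost (pays 105); normal capacity → high-cost (pays 75).
Low-cost: 105 − 25 = 80 ≥ 75 − 2 = 73. Holds regardless of c. ✓
High-cost: 75 − 2 ≥ 105 − c, so c ≥ 105 − 73 = 32.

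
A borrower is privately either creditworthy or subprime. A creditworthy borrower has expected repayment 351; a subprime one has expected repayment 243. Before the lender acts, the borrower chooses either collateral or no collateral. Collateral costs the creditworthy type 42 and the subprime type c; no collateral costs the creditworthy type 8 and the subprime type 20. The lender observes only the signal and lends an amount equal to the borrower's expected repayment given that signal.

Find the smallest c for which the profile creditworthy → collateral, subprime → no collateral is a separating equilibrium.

Under separation: collateral → creditworthy (pays 351); no collateral → subprime (pays 243).
Creditworthy: 351 − 42 = 309 ≥ 243 − 8 = 235. Holds regardless of c. ✓
Subprime: 243 − 20 ≥ 351 − c, so c ≥ 351 − 223 = 128.

128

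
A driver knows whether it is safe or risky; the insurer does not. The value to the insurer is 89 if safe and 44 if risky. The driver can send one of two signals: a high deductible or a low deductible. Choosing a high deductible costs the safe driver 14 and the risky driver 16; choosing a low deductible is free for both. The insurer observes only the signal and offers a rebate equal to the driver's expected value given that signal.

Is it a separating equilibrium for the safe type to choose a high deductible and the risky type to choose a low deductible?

Under separation the insurer infers type exactly: high deductible → safe (pays 89), low deductible → risky (pays 44).
Safe: high deductible gives 89 − 14 = 75; low deductible gives 44 − 0 = 44. No deviation. ✓
Risky: low deductible gives 44 − 0 = 44; high deductible gives 89 − 16 = 73. Would deviate. ✗

No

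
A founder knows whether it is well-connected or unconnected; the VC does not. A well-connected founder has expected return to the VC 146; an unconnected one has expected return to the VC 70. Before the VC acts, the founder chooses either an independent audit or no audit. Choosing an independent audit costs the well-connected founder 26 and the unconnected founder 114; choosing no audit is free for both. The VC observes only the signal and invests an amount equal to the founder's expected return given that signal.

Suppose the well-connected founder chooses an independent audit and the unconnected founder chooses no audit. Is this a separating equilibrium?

If types separate, audit earns payment 146 and no audit earns 70.
Well-connected: audit gives 146 − 26 = 120; no audit gives 70 − 0 = 70. No deviation. ✓
Unconnected: no audit gives 70 − 0 = 70; audit gives 146 − 114 = 32. No deviation. ✓
Both incentive constraints hold.

Yes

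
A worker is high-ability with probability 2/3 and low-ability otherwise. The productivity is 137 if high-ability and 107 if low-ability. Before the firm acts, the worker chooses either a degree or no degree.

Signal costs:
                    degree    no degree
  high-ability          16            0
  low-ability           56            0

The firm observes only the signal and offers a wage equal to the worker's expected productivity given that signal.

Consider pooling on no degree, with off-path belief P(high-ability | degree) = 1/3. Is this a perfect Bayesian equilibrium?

Yes

At the pooled signal (no degree) the firm holds the prior 2/3 and pays 2/3·137 + 1/3·107 = 127. Off-path (degree) belief 1/3 gives 1/3·137 + 2/3·107 = 117.
High-ability: no degree gives 127 − 0 = 127; degree gives 117 − 16 = 101. Stays. ✓
Low-ability: no degree gives 127 − 0 = 127; degree gives 117 − 56 = 61. Stays. ✓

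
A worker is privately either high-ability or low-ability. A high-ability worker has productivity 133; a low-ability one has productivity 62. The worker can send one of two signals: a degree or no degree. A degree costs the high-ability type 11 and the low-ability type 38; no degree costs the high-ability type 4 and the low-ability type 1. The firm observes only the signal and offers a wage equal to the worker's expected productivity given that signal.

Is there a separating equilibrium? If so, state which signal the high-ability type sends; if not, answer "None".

Try high-ability → degree, low-ability → no degree:
  If types separate, degree earns payment 133 and no degree earns 62.
  High-ability: degree gives 133 − 11 = 122; no degree gives 62 − 4 = 58. No deviation. ✓
  Low-ability: no degree gives 62 − 1 = 61; degree gives 133 − 38 = 95. Would deviate. ✗
Try high-ability → no degree, low-ability → degree:
  If types separate, no degree earns payment 133 and degree earns 62.
  High-ability: no degree gives 133 − 4 = 129; degree gives 62 − 11 = 51. No deviation. ✓
  Low-ability: degree gives 62 − 38 = 24; no degree gives 133 − 1 = 132. Would deviate. ✗
Neither assignment is incentive-compatible.

None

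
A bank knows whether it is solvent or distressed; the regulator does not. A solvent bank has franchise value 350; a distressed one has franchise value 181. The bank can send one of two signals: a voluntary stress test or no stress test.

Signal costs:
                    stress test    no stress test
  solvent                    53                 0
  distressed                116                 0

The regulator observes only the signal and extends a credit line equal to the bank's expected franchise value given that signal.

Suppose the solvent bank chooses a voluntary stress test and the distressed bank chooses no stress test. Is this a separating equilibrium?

If types separate, stress test earns payment 350 and no stress test earns 181.
Solvent: stress test gives 350 − 53 = 297; no stress test gives 181 − 0 = 181. No deviation. ✓
Distressed: no stress test gives 181 − 0 = 181; stress test gives 350 − 116 = 234. Would deviate. ✗

No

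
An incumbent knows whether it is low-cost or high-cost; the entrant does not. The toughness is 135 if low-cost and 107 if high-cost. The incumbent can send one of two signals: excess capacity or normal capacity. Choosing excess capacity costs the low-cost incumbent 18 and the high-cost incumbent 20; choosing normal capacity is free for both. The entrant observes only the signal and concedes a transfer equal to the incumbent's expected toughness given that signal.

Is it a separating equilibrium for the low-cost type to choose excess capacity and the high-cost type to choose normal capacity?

Under separation the entrant infers type exactly: excess capacity → low-cost (pays 135), normal capacity → high-cost (pays 107).
Low-cost: excess capacity gives 135 − 18 = 117; normal capacity gives 107 − 0 = 107. No deviation. ✓
High-cost: normal capacity gives 107 − 0 = 107; excess capacity gives 135 − 20 = 115. Would deviate. ✗

No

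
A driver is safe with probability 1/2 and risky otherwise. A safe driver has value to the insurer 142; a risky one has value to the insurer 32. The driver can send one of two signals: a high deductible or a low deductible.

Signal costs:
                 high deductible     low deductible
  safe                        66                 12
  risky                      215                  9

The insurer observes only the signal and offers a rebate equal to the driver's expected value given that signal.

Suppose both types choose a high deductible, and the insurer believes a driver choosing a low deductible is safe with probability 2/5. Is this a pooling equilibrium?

At the pooled signal (high deductible) the insurer holds the prior 1/2 and pays 1/2·142 + 1/2·32 = 87. Off-path (low deductible) belief 2/5 gives 2/5·142 + 3/5·32 = 76.
Safe: high deductible gives 87 − 66 = 21; low deductible gives 76 − 12 = 64. Deviates. ✗
Risky: high deductible gives 87 − 215 = -128; low deductible gives 76 − 9 = 67. Deviates. ✗

No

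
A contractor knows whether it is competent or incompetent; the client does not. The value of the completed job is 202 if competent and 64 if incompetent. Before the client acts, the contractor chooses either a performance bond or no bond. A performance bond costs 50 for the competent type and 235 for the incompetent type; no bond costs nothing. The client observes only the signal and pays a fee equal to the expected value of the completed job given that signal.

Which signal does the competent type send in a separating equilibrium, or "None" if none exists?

bond

Try competent → bond, incompetent → no bond:
  If types separate, bond earns payment 202 and no bond earns 64.
  Competent: bond gives 202 − 50 = 152; no bond gives 64 − 0 = 64. No deviation. ✓
  Incompetent: no bond gives 64 − 0 = 64; bond gives 202 − 235 = -33. No deviation. ✓
Both hold — the competent type sends bond.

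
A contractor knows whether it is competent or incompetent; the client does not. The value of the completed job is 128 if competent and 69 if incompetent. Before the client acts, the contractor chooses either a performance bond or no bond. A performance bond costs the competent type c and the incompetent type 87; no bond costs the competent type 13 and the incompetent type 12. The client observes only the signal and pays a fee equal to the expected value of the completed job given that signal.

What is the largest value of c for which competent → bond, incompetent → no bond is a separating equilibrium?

72

Under separation: bond → competent (pays 128); no bond → incompetent (pays 69).
Incompetent: 69 − 12 = 57 ≥ 128 − 87 = 41. Holds regardless of c. ✓
Competent: 128 − c ≥ 69 − 13, so c ≤ 128 − 56 = 72.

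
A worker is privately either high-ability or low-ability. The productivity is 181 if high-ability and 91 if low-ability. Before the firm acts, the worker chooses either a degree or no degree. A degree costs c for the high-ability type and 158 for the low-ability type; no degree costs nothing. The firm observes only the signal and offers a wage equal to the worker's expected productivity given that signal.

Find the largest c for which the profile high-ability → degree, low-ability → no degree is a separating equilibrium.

Under separation: degree → high-ability (pays 181); no degree → low-ability (pays 91).
Low-ability: 91 − 0 = 91 ≥ 181 − 158 = 23. Holds regardless of c. ✓
High-ability: 181 − c ≥ 91 − 0, so c ≤ 181 − 91 = 90.

90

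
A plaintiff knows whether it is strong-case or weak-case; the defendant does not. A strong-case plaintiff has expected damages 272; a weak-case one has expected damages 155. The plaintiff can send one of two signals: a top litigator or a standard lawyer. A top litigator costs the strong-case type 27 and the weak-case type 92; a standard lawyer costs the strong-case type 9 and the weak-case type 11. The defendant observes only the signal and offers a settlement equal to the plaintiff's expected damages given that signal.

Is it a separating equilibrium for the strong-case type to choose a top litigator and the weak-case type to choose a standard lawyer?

Under separation the defendant infers type exactly: top litigator → strong-case (pays 272), standard lawyer → weak-case (pays 155).
Strong-case: top litigator gives 272 − 27 = 245; standard lawyer gives 155 − 9 = 146. No deviation. ✓
Weak-case: standard lawyer gives 155 − 11 = 144; top litigator gives 272 − 92 = 180. Would deviate. ✗

No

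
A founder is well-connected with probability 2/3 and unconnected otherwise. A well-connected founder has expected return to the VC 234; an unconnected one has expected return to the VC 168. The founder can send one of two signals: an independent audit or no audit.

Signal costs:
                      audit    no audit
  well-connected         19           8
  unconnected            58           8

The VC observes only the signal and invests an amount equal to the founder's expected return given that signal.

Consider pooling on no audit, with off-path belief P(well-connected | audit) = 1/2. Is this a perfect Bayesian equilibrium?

Yes

On the equilibrium path (no audit) the VC holds the prior 2/3 and pays 2/3·234 + 1/3·168 = 212. Off-path (audit) belief 1/2 gives 1/2·234 + 1/2·168 = 201.
Well-connected: no audit gives 212 − 8 = 204; audit gives 201 − 19 = 182. Stays. ✓
Unconnected: no audit gives 212 − 8 = 204; audit gives 201 − 58 = 143. Stays. ✓
Beliefs are Bayes-consistent on-path and both types best-respond.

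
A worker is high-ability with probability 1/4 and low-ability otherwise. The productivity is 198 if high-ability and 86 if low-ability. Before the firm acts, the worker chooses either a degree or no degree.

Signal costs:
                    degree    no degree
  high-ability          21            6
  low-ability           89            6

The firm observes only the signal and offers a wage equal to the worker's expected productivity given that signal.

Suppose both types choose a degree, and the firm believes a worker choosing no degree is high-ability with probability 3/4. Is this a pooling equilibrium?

No

On the equilibrium path (degree) the firm holds the prior 1/4 and pays 1/4·198 + 3/4·86 = 114. Off-path (no degree) belief 3/4 gives 3/4·198 + 1/4·86 = 170.
High-ability: degree gives 114 − 21 = 93; no degree gives 170 − 6 = 164. Deviates. ✗
Low-ability: degree gives 114 − 89 = 25; no degree gives 170 − 6 = 164. Deviates. ✗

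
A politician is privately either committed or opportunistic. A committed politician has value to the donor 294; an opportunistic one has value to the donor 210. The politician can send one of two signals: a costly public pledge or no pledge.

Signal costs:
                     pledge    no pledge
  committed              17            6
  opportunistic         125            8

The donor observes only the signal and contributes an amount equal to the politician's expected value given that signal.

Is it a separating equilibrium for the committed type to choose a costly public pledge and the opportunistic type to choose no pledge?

Yes

If types separate, pledge earns payment 294 and no pledge earns 210.
Committed: pledge gives 294 − 17 = 277; no pledge gives 210 − 6 = 204. No deviation. ✓
Opportunistic: no pledge gives 210 − 8 = 202; pledge gives 294 − 125 = 169. No deviation. ✓
Neither type gains from mimicking the other.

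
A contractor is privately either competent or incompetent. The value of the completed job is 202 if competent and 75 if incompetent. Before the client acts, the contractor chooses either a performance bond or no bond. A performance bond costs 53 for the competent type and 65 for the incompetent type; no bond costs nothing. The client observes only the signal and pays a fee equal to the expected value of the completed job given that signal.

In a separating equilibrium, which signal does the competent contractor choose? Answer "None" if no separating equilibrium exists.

None

Try competent → bond, incompetent → no bond:
  Under separation the client infers type exactly: bond → competent (pays 202), no bond → incompetent (pays 75).
  Competent: bond gives 202 − 53 = 149; no bond gives 75 − 0 = 75. No deviation. ✓
  Incompetent: no bond gives 75 − 0 = 75; bond gives 202 − 65 = 137. Would deviate. ✗
Try competent → no bond, incompetent → bond:
  Under separation the client infers type exactly: no bond → competent (pays 202), bond → incompetent (pays 75).
  Competent: no bond gives 202 − 0 = 202; bond gives 75 − 53 = 22. No deviation. ✓
  Incompetent: bond gives 75 − 65 = 10; no bond gives 202 − 0 = 202. Would deviate. ✗
Neither assignment is incentive-compatible.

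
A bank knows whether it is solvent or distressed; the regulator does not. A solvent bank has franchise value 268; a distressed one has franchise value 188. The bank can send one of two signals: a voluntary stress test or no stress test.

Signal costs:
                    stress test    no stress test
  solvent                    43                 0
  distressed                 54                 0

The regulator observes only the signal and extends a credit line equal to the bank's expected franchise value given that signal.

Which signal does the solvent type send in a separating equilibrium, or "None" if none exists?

Try solvent → stress test, distressed → no stress test:
  If types separate, stress test earns payment 268 and no stress test earns 188.
  Solvent: stress test gives 268 − 43 = 225; no stress test gives 188 − 0 = 188. No deviation. ✓
  Distressed: no stress test gives 188 − 0 = 188; stress test gives 268 − 54 = 214. Would deviate. ✗
Try solvent → no stress test, distressed → stress test:
  If types separate, no stress test earns payment 268 and stress test earns 188.
  Solvent: no stress test gives 268 − 0 = 268; stress test gives 188 − 43 = 145. No deviation. ✓
  Distressed: stress test gives 188 − 54 = 134; no stress test gives 268 − 0 = 268. Would deviate. ✗
Neither assignment is incentive-compatible.

None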